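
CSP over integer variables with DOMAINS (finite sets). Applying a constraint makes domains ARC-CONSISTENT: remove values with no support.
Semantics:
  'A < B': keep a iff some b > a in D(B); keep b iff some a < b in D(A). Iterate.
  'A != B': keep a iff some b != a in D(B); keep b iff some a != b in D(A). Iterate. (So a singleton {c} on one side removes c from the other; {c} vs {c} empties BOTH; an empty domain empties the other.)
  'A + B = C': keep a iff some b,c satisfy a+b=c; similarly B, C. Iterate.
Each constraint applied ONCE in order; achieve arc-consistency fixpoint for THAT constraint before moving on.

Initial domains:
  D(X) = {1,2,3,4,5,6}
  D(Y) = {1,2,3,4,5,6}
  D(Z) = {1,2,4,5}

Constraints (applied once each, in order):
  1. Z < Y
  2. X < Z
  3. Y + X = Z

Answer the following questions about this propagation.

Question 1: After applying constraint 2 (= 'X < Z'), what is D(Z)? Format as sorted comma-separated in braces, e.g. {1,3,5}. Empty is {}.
Answer: {2,4,5}

Derivation:
Constraint 1 (Z < Y) on D(Z)={1,2,4,5} D(Y)={1,2,3,4,5,6}: Y {1,2,3,4,5,6}->{2,3,4,5,6}
Constraint 2 (X < Z) on D(X)={1,2,3,4,5,6} D(Z)={1,2,4,5}: X {1,2,3,4,5,6}->{1,2,3,4}; Z {1,2,4,5}->{2,4,5}
So after constraint 2: D(Z) = {2,4,5}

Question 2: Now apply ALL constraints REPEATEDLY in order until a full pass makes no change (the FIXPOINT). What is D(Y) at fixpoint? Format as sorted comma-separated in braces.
Answer: {}

Derivation:
pass 0 (initial): D(Y)={1,2,3,4,5,6}
pass 1: X {1,2,3,4,5,6}->{1,2,3}; Y {1,2,3,4,5,6}->{2,3,4}; Z {1,2,4,5}->{4,5}
pass 2: X {1,2,3}->{}; Y {2,3,4}->{}; Z {4,5}->{}
pass 3: no change
Fixpoint after 3 passes: D(Y) = {}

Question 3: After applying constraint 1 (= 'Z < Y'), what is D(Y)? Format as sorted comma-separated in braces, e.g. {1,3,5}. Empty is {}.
Answer: {2,3,4,5,6}

Derivation:
Constraint 1 (Z < Y) on D(Z)={1,2,4,5} D(Y)={1,2,3,4,5,6}: Y {1,2,3,4,5,6}->{2,3,4,5,6}
So after constraint 1: D(Y) = {2,3,4,5,6}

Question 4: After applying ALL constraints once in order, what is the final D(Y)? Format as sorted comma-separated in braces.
Answer: {2,3,4}

Derivation:
Constraint 1 (Z < Y) on D(Z)={1,2,4,5} D(Y)={1,2,3,4,5,6}: Y {1,2,3,4,5,6}->{2,3,4,5,6}
Constraint 2 (X < Z) on D(X)={1,2,3,4,5,6} D(Z)={1,2,4,5}: X {1,2,3,4,5,6}->{1,2,3,4}; Z {1,2,4,5}->{2,4,5}
Constraint 3 (Y + X = Z) on D(Y)={2,3,4,5,6} D(X)={1,2,3,4} D(Z)={2,4,5}: Y {2,3,4,5,6}->{2,3,4}; X {1,2,3,4}->{1,2,3}; Z {2,4,5}->{4,5}
So after all 3 constraints: D(Y) = {2,3,4}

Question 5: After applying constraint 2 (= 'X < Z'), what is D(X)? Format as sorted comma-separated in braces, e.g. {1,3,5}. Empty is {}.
Constraint 1 (Z < Y) on D(Z)={1,2,4,5} D(Y)={1,2,3,4,5,6}: Y {1,2,3,4,5,6}->{2,3,4,5,6}
Constraint 2 (X < Z) on D(X)={1,2,3,4,5,6} D(Z)={1,2,4,5}: X {1,2,3,4,5,6}->{1,2,3,4}; Z {1,2,4,5}->{2,4,5}
So after constraint 2: D(X) = {1,2,3,4}

Answer: {1,2,3,4}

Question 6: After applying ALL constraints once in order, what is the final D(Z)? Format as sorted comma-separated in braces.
Answer: {4,5}

Derivation:
Constraint 1 (Z < Y) on D(Z)={1,2,4,5} D(Y)={1,2,3,4,5,6}: Y {1,2,3,4,5,6}->{2,3,4,5,6}
Constraint 2 (X < Z) on D(X)={1,2,3,4,5,6} D(Z)={1,2,4,5}: X {1,2,3,4,5,6}->{1,2,3,4}; Z {1,2,4,5}->{2,4,5}
Constraint 3 (Y + X = Z) on D(Y)={2,3,4,5,6} D(X)={1,2,3,4} D(Z)={2,4,5}: Y {2,3,4,5,6}->{2,3,4}; X {1,2,3,4}->{1,2,3}; Z {2,4,5}->{4,5}
So after all 3 constraints: D(Z) = {4,5}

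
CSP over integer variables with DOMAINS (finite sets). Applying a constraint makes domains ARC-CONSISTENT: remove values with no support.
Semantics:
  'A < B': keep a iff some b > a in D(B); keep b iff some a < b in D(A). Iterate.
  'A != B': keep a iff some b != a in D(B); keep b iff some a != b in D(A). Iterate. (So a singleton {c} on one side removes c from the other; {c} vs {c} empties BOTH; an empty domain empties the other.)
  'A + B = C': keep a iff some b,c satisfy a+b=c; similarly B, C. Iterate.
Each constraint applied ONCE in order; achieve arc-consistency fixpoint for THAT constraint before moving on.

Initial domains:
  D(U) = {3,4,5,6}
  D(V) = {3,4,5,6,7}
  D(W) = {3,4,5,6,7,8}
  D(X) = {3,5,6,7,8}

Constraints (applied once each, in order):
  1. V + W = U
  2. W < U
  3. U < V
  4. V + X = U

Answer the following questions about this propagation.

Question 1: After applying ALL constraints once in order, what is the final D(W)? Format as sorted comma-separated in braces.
Answer: {3}

Derivation:
Constraint 1 (V + W = U) on D(V)={3,4,5,6,7} D(W)={3,4,5,6,7,8} D(U)={3,4,5,6}: V {3,4,5,6,7}->{3}; W {3,4,5,6,7,8}->{3}; U {3,4,5,6}->{6}
Constraint 2 (W < U) on D(W)={3} D(U)={6}: no change
Constraint 3 (U < V) on D(U)={6} D(V)={3}: U {6}->{}; V {3}->{}
Constraint 4 (V + X = U) on D(V)={} D(X)={3,5,6,7,8} D(U)={}: X {3,5,6,7,8}->{}
So after all 4 constraints: D(W) = {3}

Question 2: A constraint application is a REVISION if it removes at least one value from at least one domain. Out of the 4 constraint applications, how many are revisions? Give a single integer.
Answer: 3

Derivation:
Constraint 1 (V + W = U) on D(V)={3,4,5,6,7} D(W)={3,4,5,6,7,8} D(U)={3,4,5,6}: V {3,4,5,6,7}->{3}; W {3,4,5,6,7,8}->{3}; U {3,4,5,6}->{6} => REVISION
Constraint 2 (W < U) on D(W)={3} D(U)={6}: no change => not a revision
Constraint 3 (U < V) on D(U)={6} D(V)={3}: U {6}->{}; V {3}->{} => REVISION
Constraint 4 (V + X = U) on D(V)={} D(X)={3,5,6,7,8} D(U)={}: X {3,5,6,7,8}->{} => REVISION
Total revisions = 3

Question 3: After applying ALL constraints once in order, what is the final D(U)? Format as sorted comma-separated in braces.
Constraint 1 (V + W = U) on D(V)={3,4,5,6,7} D(W)={3,4,5,6,7,8} D(U)={3,4,5,6}: V {3,4,5,6,7}->{3}; W {3,4,5,6,7,8}->{3}; U {3,4,5,6}->{6}
Constraint 2 (W < U) on D(W)={3} D(U)={6}: no change
Constraint 3 (U < V) on D(U)={6} D(V)={3}: U {6}->{}; V {3}->{}
Constraint 4 (V + X = U) on D(V)={} D(X)={3,5,6,7,8} D(U)={}: X {3,5,6,7,8}->{}
So after all 4 constraints: D(U) = {}

Answer: {}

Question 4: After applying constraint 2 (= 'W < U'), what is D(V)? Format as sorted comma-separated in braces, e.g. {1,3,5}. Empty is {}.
Constraint 1 (V + W = U) on D(V)={3,4,5,6,7} D(W)={3,4,5,6,7,8} D(U)={3,4,5,6}: V {3,4,5,6,7}->{3}; W {3,4,5,6,7,8}->{3}; U {3,4,5,6}->{6}
Constraint 2 (W < U) on D(W)={3} D(U)={6}: no change
So after constraint 2: D(V) = {3}

Answer: {3}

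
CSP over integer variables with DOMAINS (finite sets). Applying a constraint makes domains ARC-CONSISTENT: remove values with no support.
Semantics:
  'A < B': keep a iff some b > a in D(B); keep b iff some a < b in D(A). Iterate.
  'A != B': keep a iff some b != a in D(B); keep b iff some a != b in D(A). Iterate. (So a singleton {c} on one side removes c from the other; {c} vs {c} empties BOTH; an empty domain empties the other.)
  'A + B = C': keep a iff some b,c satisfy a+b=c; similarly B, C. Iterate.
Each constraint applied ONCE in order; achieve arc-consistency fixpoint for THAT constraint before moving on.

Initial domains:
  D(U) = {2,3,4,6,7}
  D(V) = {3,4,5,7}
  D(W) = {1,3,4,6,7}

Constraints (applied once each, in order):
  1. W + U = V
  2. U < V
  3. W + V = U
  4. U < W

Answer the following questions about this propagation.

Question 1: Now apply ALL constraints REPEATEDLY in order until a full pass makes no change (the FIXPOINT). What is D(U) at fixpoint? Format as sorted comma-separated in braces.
pass 0 (initial): D(U)={2,3,4,6,7}
pass 1: U {2,3,4,6,7}->{}; V {3,4,5,7}->{3,5}; W {1,3,4,6,7}->{}
pass 2: V {3,5}->{}
pass 3: no change
Fixpoint after 3 passes: D(U) = {}

Answer: {}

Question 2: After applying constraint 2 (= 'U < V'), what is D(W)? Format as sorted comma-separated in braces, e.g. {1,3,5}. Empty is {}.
Answer: {1,3,4}

Derivation:
Constraint 1 (W + U = V) on D(W)={1,3,4,6,7} D(U)={2,3,4,6,7} D(V)={3,4,5,7}: W {1,3,4,6,7}->{1,3,4}; U {2,3,4,6,7}->{2,3,4,6}
Constraint 2 (U < V) on D(U)={2,3,4,6} D(V)={3,4,5,7}: no change
So after constraint 2: D(W) = {1,3,4}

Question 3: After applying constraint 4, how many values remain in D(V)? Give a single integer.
Constraint 1 (W + U = V) on D(W)={1,3,4,6,7} D(U)={2,3,4,6,7} D(V)={3,4,5,7}: W {1,3,4,6,7}->{1,3,4}; U {2,3,4,6,7}->{2,3,4,6}
Constraint 2 (U < V) on D(U)={2,3,4,6} D(V)={3,4,5,7}: no change
Constraint 3 (W + V = U) on D(W)={1,3,4} D(V)={3,4,5,7} D(U)={2,3,4,6}: W {1,3,4}->{1,3}; V {3,4,5,7}->{3,5}; U {2,3,4,6}->{4,6}
Constraint 4 (U < W) on D(U)={4,6} D(W)={1,3}: U {4,6}->{}; W {1,3}->{}
So after constraint 4: D(V)={3,5}, size = 2

Answer: 2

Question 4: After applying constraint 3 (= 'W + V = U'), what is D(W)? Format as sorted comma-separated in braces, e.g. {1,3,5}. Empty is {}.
Answer: {1,3}

Derivation:
Constraint 1 (W + U = V) on D(W)={1,3,4,6,7} D(U)={2,3,4,6,7} D(V)={3,4,5,7}: W {1,3,4,6,7}->{1,3,4}; U {2,3,4,6,7}->{2,3,4,6}
Constraint 2 (U < V) on D(U)={2,3,4,6} D(V)={3,4,5,7}: no change
Constraint 3 (W + V = U) on D(W)={1,3,4} D(V)={3,4,5,7} D(U)={2,3,4,6}: W {1,3,4}->{1,3}; V {3,4,5,7}->{3,5}; U {2,3,4,6}->{4,6}
So after constraint 3: D(W) = {1,3}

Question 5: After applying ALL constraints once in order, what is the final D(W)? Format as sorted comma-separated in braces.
Answer: {}

Derivation:
Constraint 1 (W + U = V) on D(W)={1,3,4,6,7} D(U)={2,3,4,6,7} D(V)={3,4,5,7}: W {1,3,4,6,7}->{1,3,4}; U {2,3,4,6,7}->{2,3,4,6}
Constraint 2 (U < V) on D(U)={2,3,4,6} D(V)={3,4,5,7}: no change
Constraint 3 (W + V = U) on D(W)={1,3,4} D(V)={3,4,5,7} D(U)={2,3,4,6}: W {1,3,4}->{1,3}; V {3,4,5,7}->{3,5}; U {2,3,4,6}->{4,6}
Constraint 4 (U < W) on D(U)={4,6} D(W)={1,3}: U {4,6}->{}; W {1,3}->{}
So after all 4 constraints: D(W) = {}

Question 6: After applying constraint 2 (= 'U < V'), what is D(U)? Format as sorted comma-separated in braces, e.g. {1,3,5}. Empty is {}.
Answer: {2,3,4,6}

Derivation:
Constraint 1 (W + U = V) on D(W)={1,3,4,6,7} D(U)={2,3,4,6,7} D(V)={3,4,5,7}: W {1,3,4,6,7}->{1,3,4}; U {2,3,4,6,7}->{2,3,4,6}
Constraint 2 (U < V) on D(U)={2,3,4,6} D(V)={3,4,5,7}: no change
So after constraint 2: D(U) = {2,3,4,6}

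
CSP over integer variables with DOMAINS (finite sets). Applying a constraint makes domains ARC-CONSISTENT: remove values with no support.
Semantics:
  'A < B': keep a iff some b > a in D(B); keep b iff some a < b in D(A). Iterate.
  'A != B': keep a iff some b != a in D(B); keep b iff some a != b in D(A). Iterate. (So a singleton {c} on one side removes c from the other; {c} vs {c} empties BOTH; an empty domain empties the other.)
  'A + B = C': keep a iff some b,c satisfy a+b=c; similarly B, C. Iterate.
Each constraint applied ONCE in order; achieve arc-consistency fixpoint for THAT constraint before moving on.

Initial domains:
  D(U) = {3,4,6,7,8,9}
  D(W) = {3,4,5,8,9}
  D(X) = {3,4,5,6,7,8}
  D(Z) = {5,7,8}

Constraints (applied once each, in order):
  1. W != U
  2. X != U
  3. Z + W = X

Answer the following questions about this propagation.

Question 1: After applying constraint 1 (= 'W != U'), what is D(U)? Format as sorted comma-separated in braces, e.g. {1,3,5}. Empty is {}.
Answer: {3,4,6,7,8,9}

Derivation:
Constraint 1 (W != U) on D(W)={3,4,5,8,9} D(U)={3,4,6,7,8,9}: no change
So after constraint 1: D(U) = {3,4,6,7,8,9}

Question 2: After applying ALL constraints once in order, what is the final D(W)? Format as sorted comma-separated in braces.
Answer: {3}

Derivation:
Constraint 1 (W != U) on D(W)={3,4,5,8,9} D(U)={3,4,6,7,8,9}: no change
Constraint 2 (X != U) on D(X)={3,4,5,6,7,8} D(U)={3,4,6,7,8,9}: no change
Constraint 3 (Z + W = X) on D(Z)={5,7,8} D(W)={3,4,5,8,9} D(X)={3,4,5,6,7,8}: Z {5,7,8}->{5}; W {3,4,5,8,9}->{3}; X {3,4,5,6,7,8}->{8}
So after all 3 constraints: D(W) = {3}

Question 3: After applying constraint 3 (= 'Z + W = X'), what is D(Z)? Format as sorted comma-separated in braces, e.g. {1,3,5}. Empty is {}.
Constraint 1 (W != U) on D(W)={3,4,5,8,9} D(U)={3,4,6,7,8,9}: no change
Constraint 2 (X != U) on D(X)={3,4,5,6,7,8} D(U)={3,4,6,7,8,9}: no change
Constraint 3 (Z + W = X) on D(Z)={5,7,8} D(W)={3,4,5,8,9} D(X)={3,4,5,6,7,8}: Z {5,7,8}->{5}; W {3,4,5,8,9}->{3}; X {3,4,5,6,7,8}->{8}
So after constraint 3: D(Z) = {5}

Answer: {5}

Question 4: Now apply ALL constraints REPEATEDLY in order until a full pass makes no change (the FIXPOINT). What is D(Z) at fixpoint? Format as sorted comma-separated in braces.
pass 0 (initial): D(Z)={5,7,8}
pass 1: W {3,4,5,8,9}->{3}; X {3,4,5,6,7,8}->{8}; Z {5,7,8}->{5}
pass 2: U {3,4,6,7,8,9}->{4,6,7,9}
pass 3: no change
Fixpoint after 3 passes: D(Z) = {5}

Answer: {5}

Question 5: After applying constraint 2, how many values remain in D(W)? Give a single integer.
Answer: 5

Derivation:
Constraint 1 (W != U) on D(W)={3,4,5,8,9} D(U)={3,4,6,7,8,9}: no change
Constraint 2 (X != U) on D(X)={3,4,5,6,7,8} D(U)={3,4,6,7,8,9}: no change
So after constraint 2: D(W)={3,4,5,8,9}, size = 5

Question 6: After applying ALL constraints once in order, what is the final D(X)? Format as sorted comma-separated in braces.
Answer: {8}

Derivation:
Constraint 1 (W != U) on D(W)={3,4,5,8,9} D(U)={3,4,6,7,8,9}: no change
Constraint 2 (X != U) on D(X)={3,4,5,6,7,8} D(U)={3,4,6,7,8,9}: no change
Constraint 3 (Z + W = X) on D(Z)={5,7,8} D(W)={3,4,5,8,9} D(X)={3,4,5,6,7,8}: Z {5,7,8}->{5}; W {3,4,5,8,9}->{3}; X {3,4,5,6,7,8}->{8}
So after all 3 constraints: D(X) = {8}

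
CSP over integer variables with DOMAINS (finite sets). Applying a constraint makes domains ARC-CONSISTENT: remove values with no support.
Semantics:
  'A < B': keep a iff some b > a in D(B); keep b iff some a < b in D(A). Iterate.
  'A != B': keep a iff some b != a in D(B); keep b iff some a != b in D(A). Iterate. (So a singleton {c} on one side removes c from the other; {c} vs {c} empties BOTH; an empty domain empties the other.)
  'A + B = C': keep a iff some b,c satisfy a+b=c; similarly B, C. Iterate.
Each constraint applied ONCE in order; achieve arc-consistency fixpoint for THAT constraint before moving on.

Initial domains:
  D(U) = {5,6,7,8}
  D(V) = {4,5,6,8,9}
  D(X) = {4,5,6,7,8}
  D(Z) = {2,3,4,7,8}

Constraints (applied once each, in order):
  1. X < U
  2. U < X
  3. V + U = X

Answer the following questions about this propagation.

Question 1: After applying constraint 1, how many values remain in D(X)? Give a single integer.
Constraint 1 (X < U) on D(X)={4,5,6,7,8} D(U)={5,6,7,8}: X {4,5,6,7,8}->{4,5,6,7}
So after constraint 1: D(X)={4,5,6,7}, size = 4

Answer: 4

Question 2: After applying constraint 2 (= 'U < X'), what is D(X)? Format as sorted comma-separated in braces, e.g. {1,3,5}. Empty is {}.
Answer: {6,7}

Derivation:
Constraint 1 (X < U) on D(X)={4,5,6,7,8} D(U)={5,6,7,8}: X {4,5,6,7,8}->{4,5,6,7}
Constraint 2 (U < X) on D(U)={5,6,7,8} D(X)={4,5,6,7}: U {5,6,7,8}->{5,6}; X {4,5,6,7}->{6,7}
So after constraint 2: D(X) = {6,7}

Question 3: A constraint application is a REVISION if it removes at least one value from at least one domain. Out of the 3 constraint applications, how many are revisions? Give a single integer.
Answer: 3

Derivation:
Constraint 1 (X < U) on D(X)={4,5,6,7,8} D(U)={5,6,7,8}: X {4,5,6,7,8}->{4,5,6,7} => REVISION
Constraint 2 (U < X) on D(U)={5,6,7,8} D(X)={4,5,6,7}: U {5,6,7,8}->{5,6}; X {4,5,6,7}->{6,7} => REVISION
Constraint 3 (V + U = X) on D(V)={4,5,6,8,9} D(U)={5,6} D(X)={6,7}: V {4,5,6,8,9}->{}; U {5,6}->{}; X {6,7}->{} => REVISION
Total revisions = 3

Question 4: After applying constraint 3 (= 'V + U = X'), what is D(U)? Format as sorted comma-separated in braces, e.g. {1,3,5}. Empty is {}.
Answer: {}

Derivation:
Constraint 1 (X < U) on D(X)={4,5,6,7,8} D(U)={5,6,7,8}: X {4,5,6,7,8}->{4,5,6,7}
Constraint 2 (U < X) on D(U)={5,6,7,8} D(X)={4,5,6,7}: U {5,6,7,8}->{5,6}; X {4,5,6,7}->{6,7}
Constraint 3 (V + U = X) on D(V)={4,5,6,8,9} D(U)={5,6} D(X)={6,7}: V {4,5,6,8,9}->{}; U {5,6}->{}; X {6,7}->{}
So after constraint 3: D(U) = {}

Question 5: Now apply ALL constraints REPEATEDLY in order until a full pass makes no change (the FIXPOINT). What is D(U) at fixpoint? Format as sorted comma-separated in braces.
Answer: {}

Derivation:
pass 0 (initial): D(U)={5,6,7,8}
pass 1: U {5,6,7,8}->{}; V {4,5,6,8,9}->{}; X {4,5,6,7,8}->{}
pass 2: no change
Fixpoint after 2 passes: D(U) = {}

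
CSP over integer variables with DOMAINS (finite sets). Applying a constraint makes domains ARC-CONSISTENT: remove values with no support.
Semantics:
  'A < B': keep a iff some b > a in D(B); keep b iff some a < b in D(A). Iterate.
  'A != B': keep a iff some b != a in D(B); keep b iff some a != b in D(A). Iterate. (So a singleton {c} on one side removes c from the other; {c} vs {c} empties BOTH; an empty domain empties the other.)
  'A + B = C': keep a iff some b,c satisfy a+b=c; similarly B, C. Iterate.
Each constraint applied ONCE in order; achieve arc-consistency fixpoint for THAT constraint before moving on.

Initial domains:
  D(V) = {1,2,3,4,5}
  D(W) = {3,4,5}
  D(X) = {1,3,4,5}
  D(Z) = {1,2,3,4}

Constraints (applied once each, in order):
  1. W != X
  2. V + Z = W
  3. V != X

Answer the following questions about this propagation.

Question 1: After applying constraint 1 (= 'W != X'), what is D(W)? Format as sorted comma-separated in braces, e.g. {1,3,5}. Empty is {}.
Answer: {3,4,5}

Derivation:
Constraint 1 (W != X) on D(W)={3,4,5} D(X)={1,3,4,5}: no change
So after constraint 1: D(W) = {3,4,5}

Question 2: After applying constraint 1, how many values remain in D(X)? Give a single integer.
Answer: 4

Derivation:
Constraint 1 (W != X) on D(W)={3,4,5} D(X)={1,3,4,5}: no change
So after constraint 1: D(X)={1,3,4,5}, size = 4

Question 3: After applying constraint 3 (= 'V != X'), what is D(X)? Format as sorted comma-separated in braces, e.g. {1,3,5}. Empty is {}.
Constraint 1 (W != X) on D(W)={3,4,5} D(X)={1,3,4,5}: no change
Constraint 2 (V + Z = W) on D(V)={1,2,3,4,5} D(Z)={1,2,3,4} D(W)={3,4,5}: V {1,2,3,4,5}->{1,2,3,4}
Constraint 3 (V != X) on D(V)={1,2,3,4} D(X)={1,3,4,5}: no change
So after constraint 3: D(X) = {1,3,4,5}

Answer: {1,3,4,5}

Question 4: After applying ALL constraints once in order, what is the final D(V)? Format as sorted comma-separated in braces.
Answer: {1,2,3,4}

Derivation:
Constraint 1 (W != X) on D(W)={3,4,5} D(X)={1,3,4,5}: no change
Constraint 2 (V + Z = W) on D(V)={1,2,3,4,5} D(Z)={1,2,3,4} D(W)={3,4,5}: V {1,2,3,4,5}->{1,2,3,4}
Constraint 3 (V != X) on D(V)={1,2,3,4} D(X)={1,3,4,5}: no change
So after all 3 constraints: D(V) = {1,2,3,4}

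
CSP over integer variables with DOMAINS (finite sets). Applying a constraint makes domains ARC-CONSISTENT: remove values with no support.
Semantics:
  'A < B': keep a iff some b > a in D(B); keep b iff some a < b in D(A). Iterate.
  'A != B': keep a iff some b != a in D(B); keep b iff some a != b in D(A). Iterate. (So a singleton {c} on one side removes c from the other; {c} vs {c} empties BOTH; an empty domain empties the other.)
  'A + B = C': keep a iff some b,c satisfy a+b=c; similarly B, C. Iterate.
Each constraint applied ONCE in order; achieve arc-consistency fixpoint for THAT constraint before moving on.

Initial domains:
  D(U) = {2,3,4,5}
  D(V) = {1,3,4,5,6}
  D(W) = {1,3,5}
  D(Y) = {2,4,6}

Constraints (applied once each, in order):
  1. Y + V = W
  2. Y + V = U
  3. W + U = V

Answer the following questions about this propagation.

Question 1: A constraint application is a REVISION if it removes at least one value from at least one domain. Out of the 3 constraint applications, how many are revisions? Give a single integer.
Answer: 3

Derivation:
Constraint 1 (Y + V = W) on D(Y)={2,4,6} D(V)={1,3,4,5,6} D(W)={1,3,5}: Y {2,4,6}->{2,4}; V {1,3,4,5,6}->{1,3}; W {1,3,5}->{3,5} => REVISION
Constraint 2 (Y + V = U) on D(Y)={2,4} D(V)={1,3} D(U)={2,3,4,5}: U {2,3,4,5}->{3,5} => REVISION
Constraint 3 (W + U = V) on D(W)={3,5} D(U)={3,5} D(V)={1,3}: W {3,5}->{}; U {3,5}->{}; V {1,3}->{} => REVISION
Total revisions = 3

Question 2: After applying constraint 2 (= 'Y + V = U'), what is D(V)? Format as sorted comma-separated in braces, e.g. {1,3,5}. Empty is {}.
Constraint 1 (Y + V = W) on D(Y)={2,4,6} D(V)={1,3,4,5,6} D(W)={1,3,5}: Y {2,4,6}->{2,4}; V {1,3,4,5,6}->{1,3}; W {1,3,5}->{3,5}
Constraint 2 (Y + V = U) on D(Y)={2,4} D(V)={1,3} D(U)={2,3,4,5}: U {2,3,4,5}->{3,5}
So after constraint 2: D(V) = {1,3}

Answer: {1,3}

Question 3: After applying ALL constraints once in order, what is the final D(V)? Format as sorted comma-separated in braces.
Answer: {}

Derivation:
Constraint 1 (Y + V = W) on D(Y)={2,4,6} D(V)={1,3,4,5,6} D(W)={1,3,5}: Y {2,4,6}->{2,4}; V {1,3,4,5,6}->{1,3}; W {1,3,5}->{3,5}
Constraint 2 (Y + V = U) on D(Y)={2,4} D(V)={1,3} D(U)={2,3,4,5}: U {2,3,4,5}->{3,5}
Constraint 3 (W + U = V) on D(W)={3,5} D(U)={3,5} D(V)={1,3}: W {3,5}->{}; U {3,5}->{}; V {1,3}->{}
So after all 3 constraints: D(V) = {}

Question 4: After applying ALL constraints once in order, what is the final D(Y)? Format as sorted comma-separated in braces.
Constraint 1 (Y + V = W) on D(Y)={2,4,6} D(V)={1,3,4,5,6} D(W)={1,3,5}: Y {2,4,6}->{2,4}; V {1,3,4,5,6}->{1,3}; W {1,3,5}->{3,5}
Constraint 2 (Y + V = U) on D(Y)={2,4} D(V)={1,3} D(U)={2,3,4,5}: U {2,3,4,5}->{3,5}
Constraint 3 (W + U = V) on D(W)={3,5} D(U)={3,5} D(V)={1,3}: W {3,5}->{}; U {3,5}->{}; V {1,3}->{}
So after all 3 constraints: D(Y) = {2,4}

Answer: {2,4}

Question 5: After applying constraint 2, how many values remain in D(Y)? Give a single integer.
Constraint 1 (Y + V = W) on D(Y)={2,4,6} D(V)={1,3,4,5,6} D(W)={1,3,5}: Y {2,4,6}->{2,4}; V {1,3,4,5,6}->{1,3}; W {1,3,5}->{3,5}
Constraint 2 (Y + V = U) on D(Y)={2,4} D(V)={1,3} D(U)={2,3,4,5}: U {2,3,4,5}->{3,5}
So after constraint 2: D(Y)={2,4}, size = 2

Answer: 2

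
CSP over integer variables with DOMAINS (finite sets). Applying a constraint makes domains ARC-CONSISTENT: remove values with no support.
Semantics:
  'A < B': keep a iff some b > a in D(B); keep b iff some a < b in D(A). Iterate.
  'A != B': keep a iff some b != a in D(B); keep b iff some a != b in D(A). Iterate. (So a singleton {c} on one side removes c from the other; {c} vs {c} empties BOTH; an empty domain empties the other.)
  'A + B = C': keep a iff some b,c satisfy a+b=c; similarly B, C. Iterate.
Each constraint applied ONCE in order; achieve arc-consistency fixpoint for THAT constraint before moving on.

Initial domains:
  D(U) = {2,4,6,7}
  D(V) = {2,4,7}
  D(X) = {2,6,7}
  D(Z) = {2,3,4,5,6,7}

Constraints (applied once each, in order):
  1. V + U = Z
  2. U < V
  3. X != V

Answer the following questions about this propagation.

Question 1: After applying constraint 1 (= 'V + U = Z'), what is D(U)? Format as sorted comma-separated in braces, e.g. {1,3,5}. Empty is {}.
Answer: {2,4}

Derivation:
Constraint 1 (V + U = Z) on D(V)={2,4,7} D(U)={2,4,6,7} D(Z)={2,3,4,5,6,7}: V {2,4,7}->{2,4}; U {2,4,6,7}->{2,4}; Z {2,3,4,5,6,7}->{4,6}
So after constraint 1: D(U) = {2,4}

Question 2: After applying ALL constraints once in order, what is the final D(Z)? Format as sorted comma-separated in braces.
Answer: {4,6}

Derivation:
Constraint 1 (V + U = Z) on D(V)={2,4,7} D(U)={2,4,6,7} D(Z)={2,3,4,5,6,7}: V {2,4,7}->{2,4}; U {2,4,6,7}->{2,4}; Z {2,3,4,5,6,7}->{4,6}
Constraint 2 (U < V) on D(U)={2,4} D(V)={2,4}: U {2,4}->{2}; V {2,4}->{4}
Constraint 3 (X != V) on D(X)={2,6,7} D(V)={4}: no change
So after all 3 constraints: D(Z) = {4,6}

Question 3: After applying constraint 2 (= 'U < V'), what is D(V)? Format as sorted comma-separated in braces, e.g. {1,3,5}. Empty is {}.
Constraint 1 (V + U = Z) on D(V)={2,4,7} D(U)={2,4,6,7} D(Z)={2,3,4,5,6,7}: V {2,4,7}->{2,4}; U {2,4,6,7}->{2,4}; Z {2,3,4,5,6,7}->{4,6}
Constraint 2 (U < V) on D(U)={2,4} D(V)={2,4}: U {2,4}->{2}; V {2,4}->{4}
So after constraint 2: D(V) = {4}

Answer: {4}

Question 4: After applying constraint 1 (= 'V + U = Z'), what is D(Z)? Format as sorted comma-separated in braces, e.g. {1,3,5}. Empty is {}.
Answer: {4,6}

Derivation:
Constraint 1 (V + U = Z) on D(V)={2,4,7} D(U)={2,4,6,7} D(Z)={2,3,4,5,6,7}: V {2,4,7}->{2,4}; U {2,4,6,7}->{2,4}; Z {2,3,4,5,6,7}->{4,6}
So after constraint 1: D(Z) = {4,6}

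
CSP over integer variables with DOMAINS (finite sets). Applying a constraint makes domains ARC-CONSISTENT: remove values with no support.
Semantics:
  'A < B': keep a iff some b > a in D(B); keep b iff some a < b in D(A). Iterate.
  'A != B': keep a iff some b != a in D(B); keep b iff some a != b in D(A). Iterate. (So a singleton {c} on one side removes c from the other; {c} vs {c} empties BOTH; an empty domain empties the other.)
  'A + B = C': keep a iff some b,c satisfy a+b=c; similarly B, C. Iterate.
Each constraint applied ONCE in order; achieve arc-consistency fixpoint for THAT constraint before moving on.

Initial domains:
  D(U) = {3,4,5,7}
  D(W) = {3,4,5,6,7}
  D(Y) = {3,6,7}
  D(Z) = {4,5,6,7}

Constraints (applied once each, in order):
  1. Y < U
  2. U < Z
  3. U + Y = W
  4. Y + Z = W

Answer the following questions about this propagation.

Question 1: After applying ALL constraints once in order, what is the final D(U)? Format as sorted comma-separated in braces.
Answer: {4}

Derivation:
Constraint 1 (Y < U) on D(Y)={3,6,7} D(U)={3,4,5,7}: Y {3,6,7}->{3,6}; U {3,4,5,7}->{4,5,7}
Constraint 2 (U < Z) on D(U)={4,5,7} D(Z)={4,5,6,7}: U {4,5,7}->{4,5}; Z {4,5,6,7}->{5,6,7}
Constraint 3 (U + Y = W) on D(U)={4,5} D(Y)={3,6} D(W)={3,4,5,6,7}: U {4,5}->{4}; Y {3,6}->{3}; W {3,4,5,6,7}->{7}
Constraint 4 (Y + Z = W) on D(Y)={3} D(Z)={5,6,7} D(W)={7}: Y {3}->{}; Z {5,6,7}->{}; W {7}->{}
So after all 4 constraints: D(U) = {4}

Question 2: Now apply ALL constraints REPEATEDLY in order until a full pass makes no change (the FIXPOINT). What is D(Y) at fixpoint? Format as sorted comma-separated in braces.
pass 0 (initial): D(Y)={3,6,7}
pass 1: U {3,4,5,7}->{4}; W {3,4,5,6,7}->{}; Y {3,6,7}->{}; Z {4,5,6,7}->{}
pass 2: U {4}->{}
pass 3: no change
Fixpoint after 3 passes: D(Y) = {}

Answer: {}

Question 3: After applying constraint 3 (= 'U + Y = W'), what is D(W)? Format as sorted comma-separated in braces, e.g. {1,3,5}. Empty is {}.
Answer: {7}

Derivation:
Constraint 1 (Y < U) on D(Y)={3,6,7} D(U)={3,4,5,7}: Y {3,6,7}->{3,6}; U {3,4,5,7}->{4,5,7}
Constraint 2 (U < Z) on D(U)={4,5,7} D(Z)={4,5,6,7}: U {4,5,7}->{4,5}; Z {4,5,6,7}->{5,6,7}
Constraint 3 (U + Y = W) on D(U)={4,5} D(Y)={3,6} D(W)={3,4,5,6,7}: U {4,5}->{4}; Y {3,6}->{3}; W {3,4,5,6,7}->{7}
So after constraint 3: D(W) = {7}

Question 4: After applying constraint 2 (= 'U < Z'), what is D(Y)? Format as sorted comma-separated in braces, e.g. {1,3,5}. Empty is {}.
Constraint 1 (Y < U) on D(Y)={3,6,7} D(U)={3,4,5,7}: Y {3,6,7}->{3,6}; U {3,4,5,7}->{4,5,7}
Constraint 2 (U < Z) on D(U)={4,5,7} D(Z)={4,5,6,7}: U {4,5,7}->{4,5}; Z {4,5,6,7}->{5,6,7}
So after constraint 2: D(Y) = {3,6}

Answer: {3,6}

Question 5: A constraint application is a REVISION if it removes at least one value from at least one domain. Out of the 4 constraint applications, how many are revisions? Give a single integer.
Answer: 4

Derivation:
Constraint 1 (Y < U) on D(Y)={3,6,7} D(U)={3,4,5,7}: Y {3,6,7}->{3,6}; U {3,4,5,7}->{4,5,7} => REVISION
Constraint 2 (U < Z) on D(U)={4,5,7} D(Z)={4,5,6,7}: U {4,5,7}->{4,5}; Z {4,5,6,7}->{5,6,7} => REVISION
Constraint 3 (U + Y = W) on D(U)={4,5} D(Y)={3,6} D(W)={3,4,5,6,7}: U {4,5}->{4}; Y {3,6}->{3}; W {3,4,5,6,7}->{7} => REVISION
Constraint 4 (Y + Z = W) on D(Y)={3} D(Z)={5,6,7} D(W)={7}: Y {3}->{}; Z {5,6,7}->{}; W {7}->{} => REVISION
Total revisions = 4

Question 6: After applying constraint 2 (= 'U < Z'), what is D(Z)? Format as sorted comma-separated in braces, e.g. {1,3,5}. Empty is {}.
Constraint 1 (Y < U) on D(Y)={3,6,7} D(U)={3,4,5,7}: Y {3,6,7}->{3,6}; U {3,4,5,7}->{4,5,7}
Constraint 2 (U < Z) on D(U)={4,5,7} D(Z)={4,5,6,7}: U {4,5,7}->{4,5}; Z {4,5,6,7}->{5,6,7}
So after constraint 2: D(Z) = {5,6,7}

Answer: {5,6,7}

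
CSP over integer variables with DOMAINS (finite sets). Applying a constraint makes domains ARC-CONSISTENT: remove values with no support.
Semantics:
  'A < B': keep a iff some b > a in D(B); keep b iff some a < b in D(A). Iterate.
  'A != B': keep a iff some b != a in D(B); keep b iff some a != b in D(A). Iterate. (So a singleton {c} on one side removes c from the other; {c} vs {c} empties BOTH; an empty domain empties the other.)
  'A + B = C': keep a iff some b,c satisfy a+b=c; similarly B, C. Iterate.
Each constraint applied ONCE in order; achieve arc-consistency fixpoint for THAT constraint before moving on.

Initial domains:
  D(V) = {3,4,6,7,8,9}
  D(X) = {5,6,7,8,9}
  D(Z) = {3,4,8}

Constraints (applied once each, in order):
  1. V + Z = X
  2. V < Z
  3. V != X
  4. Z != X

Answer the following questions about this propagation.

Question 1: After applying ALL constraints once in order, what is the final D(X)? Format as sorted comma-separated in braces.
Constraint 1 (V + Z = X) on D(V)={3,4,6,7,8,9} D(Z)={3,4,8} D(X)={5,6,7,8,9}: V {3,4,6,7,8,9}->{3,4,6}; Z {3,4,8}->{3,4}; X {5,6,7,8,9}->{6,7,8,9}
Constraint 2 (V < Z) on D(V)={3,4,6} D(Z)={3,4}: V {3,4,6}->{3}; Z {3,4}->{4}
Constraint 3 (V != X) on D(V)={3} D(X)={6,7,8,9}: no change
Constraint 4 (Z != X) on D(Z)={4} D(X)={6,7,8,9}: no change
So after all 4 constraints: D(X) = {6,7,8,9}

Answer: {6,7,8,9}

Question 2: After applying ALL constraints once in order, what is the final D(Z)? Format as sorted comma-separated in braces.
Constraint 1 (V + Z = X) on D(V)={3,4,6,7,8,9} D(Z)={3,4,8} D(X)={5,6,7,8,9}: V {3,4,6,7,8,9}->{3,4,6}; Z {3,4,8}->{3,4}; X {5,6,7,8,9}->{6,7,8,9}
Constraint 2 (V < Z) on D(V)={3,4,6} D(Z)={3,4}: V {3,4,6}->{3}; Z {3,4}->{4}
Constraint 3 (V != X) on D(V)={3} D(X)={6,7,8,9}: no change
Constraint 4 (Z != X) on D(Z)={4} D(X)={6,7,8,9}: no change
So after all 4 constraints: D(Z) = {4}

Answer: {4}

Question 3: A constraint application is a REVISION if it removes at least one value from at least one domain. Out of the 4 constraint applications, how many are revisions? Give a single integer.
Constraint 1 (V + Z = X) on D(V)={3,4,6,7,8,9} D(Z)={3,4,8} D(X)={5,6,7,8,9}: V {3,4,6,7,8,9}->{3,4,6}; Z {3,4,8}->{3,4}; X {5,6,7,8,9}->{6,7,8,9} => REVISION
Constraint 2 (V < Z) on D(V)={3,4,6} D(Z)={3,4}: V {3,4,6}->{3}; Z {3,4}->{4} => REVISION
Constraint 3 (V != X) on D(V)={3} D(X)={6,7,8,9}: no change => not a revision
Constraint 4 (Z != X) on D(Z)={4} D(X)={6,7,8,9}: no change => not a revision
Total revisions = 2

Answer: 2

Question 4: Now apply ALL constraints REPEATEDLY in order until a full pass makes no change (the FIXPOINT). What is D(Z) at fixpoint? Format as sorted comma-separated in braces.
Answer: {4}

Derivation:
pass 0 (initial): D(Z)={3,4,8}
pass 1: V {3,4,6,7,8,9}->{3}; X {5,6,7,8,9}->{6,7,8,9}; Z {3,4,8}->{4}
pass 2: X {6,7,8,9}->{7}
pass 3: no change
Fixpoint after 3 passes: D(Z) = {4}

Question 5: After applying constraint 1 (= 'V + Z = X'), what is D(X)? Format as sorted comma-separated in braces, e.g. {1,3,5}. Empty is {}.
Constraint 1 (V + Z = X) on D(V)={3,4,6,7,8,9} D(Z)={3,4,8} D(X)={5,6,7,8,9}: V {3,4,6,7,8,9}->{3,4,6}; Z {3,4,8}->{3,4}; X {5,6,7,8,9}->{6,7,8,9}
So after constraint 1: D(X) = {6,7,8,9}

Answer: {6,7,8,9}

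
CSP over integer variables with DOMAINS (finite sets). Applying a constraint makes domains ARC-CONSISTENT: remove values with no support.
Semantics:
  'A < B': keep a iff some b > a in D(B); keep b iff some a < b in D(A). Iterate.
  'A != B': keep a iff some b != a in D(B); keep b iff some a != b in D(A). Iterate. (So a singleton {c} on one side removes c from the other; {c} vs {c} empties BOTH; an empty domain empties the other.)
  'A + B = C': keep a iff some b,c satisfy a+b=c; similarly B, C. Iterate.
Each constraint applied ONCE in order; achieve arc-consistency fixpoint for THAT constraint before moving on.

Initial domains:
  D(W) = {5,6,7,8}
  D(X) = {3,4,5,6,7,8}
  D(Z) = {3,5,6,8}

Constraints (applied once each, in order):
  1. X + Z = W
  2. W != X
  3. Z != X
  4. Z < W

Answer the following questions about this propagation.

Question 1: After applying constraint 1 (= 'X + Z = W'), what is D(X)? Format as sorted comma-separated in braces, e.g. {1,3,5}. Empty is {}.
Answer: {3,4,5}

Derivation:
Constraint 1 (X + Z = W) on D(X)={3,4,5,6,7,8} D(Z)={3,5,6,8} D(W)={5,6,7,8}: X {3,4,5,6,7,8}->{3,4,5}; Z {3,5,6,8}->{3,5}; W {5,6,7,8}->{6,7,8}
So after constraint 1: D(X) = {3,4,5}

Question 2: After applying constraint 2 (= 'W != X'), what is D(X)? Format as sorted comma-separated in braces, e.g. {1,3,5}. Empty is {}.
Constraint 1 (X + Z = W) on D(X)={3,4,5,6,7,8} D(Z)={3,5,6,8} D(W)={5,6,7,8}: X {3,4,5,6,7,8}->{3,4,5}; Z {3,5,6,8}->{3,5}; W {5,6,7,8}->{6,7,8}
Constraint 2 (W != X) on D(W)={6,7,8} D(X)={3,4,5}: no change
So after constraint 2: D(X) = {3,4,5}

Answer: {3,4,5}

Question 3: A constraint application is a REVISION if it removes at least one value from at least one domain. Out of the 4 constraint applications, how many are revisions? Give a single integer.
Answer: 1

Derivation:
Constraint 1 (X + Z = W) on D(X)={3,4,5,6,7,8} D(Z)={3,5,6,8} D(W)={5,6,7,8}: X {3,4,5,6,7,8}->{3,4,5}; Z {3,5,6,8}->{3,5}; W {5,6,7,8}->{6,7,8} => REVISION
Constraint 2 (W != X) on D(W)={6,7,8} D(X)={3,4,5}: no change => not a revision
Constraint 3 (Z != X) on D(Z)={3,5} D(X)={3,4,5}: no change => not a revision
Constraint 4 (Z < W) on D(Z)={3,5} D(W)={6,7,8}: no change => not a revision
Total revisions = 1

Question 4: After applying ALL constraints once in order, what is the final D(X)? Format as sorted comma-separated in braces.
Answer: {3,4,5}

Derivation:
Constraint 1 (X + Z = W) on D(X)={3,4,5,6,7,8} D(Z)={3,5,6,8} D(W)={5,6,7,8}: X {3,4,5,6,7,8}->{3,4,5}; Z {3,5,6,8}->{3,5}; W {5,6,7,8}->{6,7,8}
Constraint 2 (W != X) on D(W)={6,7,8} D(X)={3,4,5}: no change
Constraint 3 (Z != X) on D(Z)={3,5} D(X)={3,4,5}: no change
Constraint 4 (Z < W) on D(Z)={3,5} D(W)={6,7,8}: no change
So after all 4 constraints: D(X) = {3,4,5}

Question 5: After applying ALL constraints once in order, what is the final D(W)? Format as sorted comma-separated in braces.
Constraint 1 (X + Z = W) on D(X)={3,4,5,6,7,8} D(Z)={3,5,6,8} D(W)={5,6,7,8}: X {3,4,5,6,7,8}->{3,4,5}; Z {3,5,6,8}->{3,5}; W {5,6,7,8}->{6,7,8}
Constraint 2 (W != X) on D(W)={6,7,8} D(X)={3,4,5}: no change
Constraint 3 (Z != X) on D(Z)={3,5} D(X)={3,4,5}: no change
Constraint 4 (Z < W) on D(Z)={3,5} D(W)={6,7,8}: no change
So after all 4 constraints: D(W) = {6,7,8}

Answer: {6,7,8}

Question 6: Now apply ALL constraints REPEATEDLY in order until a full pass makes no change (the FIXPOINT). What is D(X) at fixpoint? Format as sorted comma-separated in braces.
Answer: {3,4,5}

Derivation:
pass 0 (initial): D(X)={3,4,5,6,7,8}
pass 1: W {5,6,7,8}->{6,7,8}; X {3,4,5,6,7,8}->{3,4,5}; Z {3,5,6,8}->{3,5}
pass 2: no change
Fixpoint after 2 passes: D(X) = {3,4,5}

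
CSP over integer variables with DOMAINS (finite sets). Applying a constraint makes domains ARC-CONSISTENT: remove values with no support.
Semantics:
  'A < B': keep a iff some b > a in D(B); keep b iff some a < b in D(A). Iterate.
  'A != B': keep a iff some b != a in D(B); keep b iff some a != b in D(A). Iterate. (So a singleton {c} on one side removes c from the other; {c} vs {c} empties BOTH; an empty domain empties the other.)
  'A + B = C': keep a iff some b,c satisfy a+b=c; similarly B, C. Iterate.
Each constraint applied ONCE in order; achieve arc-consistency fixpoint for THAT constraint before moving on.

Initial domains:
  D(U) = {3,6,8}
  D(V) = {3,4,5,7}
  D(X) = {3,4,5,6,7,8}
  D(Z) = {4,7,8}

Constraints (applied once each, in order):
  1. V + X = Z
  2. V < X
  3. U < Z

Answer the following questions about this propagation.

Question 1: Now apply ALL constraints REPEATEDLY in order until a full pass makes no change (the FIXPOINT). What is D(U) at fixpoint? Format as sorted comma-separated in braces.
Answer: {3,6}

Derivation:
pass 0 (initial): D(U)={3,6,8}
pass 1: U {3,6,8}->{3,6}; V {3,4,5,7}->{3,4}; X {3,4,5,6,7,8}->{4,5}; Z {4,7,8}->{7,8}
pass 2: no change
Fixpoint after 2 passes: D(U) = {3,6}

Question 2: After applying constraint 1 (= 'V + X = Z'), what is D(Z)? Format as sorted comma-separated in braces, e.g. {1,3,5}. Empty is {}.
Answer: {7,8}

Derivation:
Constraint 1 (V + X = Z) on D(V)={3,4,5,7} D(X)={3,4,5,6,7,8} D(Z)={4,7,8}: V {3,4,5,7}->{3,4,5}; X {3,4,5,6,7,8}->{3,4,5}; Z {4,7,8}->{7,8}
So after constraint 1: D(Z) = {7,8}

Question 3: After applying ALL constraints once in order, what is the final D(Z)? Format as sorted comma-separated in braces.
Answer: {7,8}

Derivation:
Constraint 1 (V + X = Z) on D(V)={3,4,5,7} D(X)={3,4,5,6,7,8} D(Z)={4,7,8}: V {3,4,5,7}->{3,4,5}; X {3,4,5,6,7,8}->{3,4,5}; Z {4,7,8}->{7,8}
Constraint 2 (V < X) on D(V)={3,4,5} D(X)={3,4,5}: V {3,4,5}->{3,4}; X {3,4,5}->{4,5}
Constraint 3 (U < Z) on D(U)={3,6,8} D(Z)={7,8}: U {3,6,8}->{3,6}
So after all 3 constraints: D(Z) = {7,8}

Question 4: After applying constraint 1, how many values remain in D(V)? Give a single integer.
Answer: 3

Derivation:
Constraint 1 (V + X = Z) on D(V)={3,4,5,7} D(X)={3,4,5,6,7,8} D(Z)={4,7,8}: V {3,4,5,7}->{3,4,5}; X {3,4,5,6,7,8}->{3,4,5}; Z {4,7,8}->{7,8}
So after constraint 1: D(V)={3,4,5}, size = 3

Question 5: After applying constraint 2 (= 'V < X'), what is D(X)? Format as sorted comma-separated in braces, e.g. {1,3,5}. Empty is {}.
Answer: {4,5}

Derivation:
Constraint 1 (V + X = Z) on D(V)={3,4,5,7} D(X)={3,4,5,6,7,8} D(Z)={4,7,8}: V {3,4,5,7}->{3,4,5}; X {3,4,5,6,7,8}->{3,4,5}; Z {4,7,8}->{7,8}
Constraint 2 (V < X) on D(V)={3,4,5} D(X)={3,4,5}: V {3,4,5}->{3,4}; X {3,4,5}->{4,5}
So after constraint 2: D(X) = {4,5}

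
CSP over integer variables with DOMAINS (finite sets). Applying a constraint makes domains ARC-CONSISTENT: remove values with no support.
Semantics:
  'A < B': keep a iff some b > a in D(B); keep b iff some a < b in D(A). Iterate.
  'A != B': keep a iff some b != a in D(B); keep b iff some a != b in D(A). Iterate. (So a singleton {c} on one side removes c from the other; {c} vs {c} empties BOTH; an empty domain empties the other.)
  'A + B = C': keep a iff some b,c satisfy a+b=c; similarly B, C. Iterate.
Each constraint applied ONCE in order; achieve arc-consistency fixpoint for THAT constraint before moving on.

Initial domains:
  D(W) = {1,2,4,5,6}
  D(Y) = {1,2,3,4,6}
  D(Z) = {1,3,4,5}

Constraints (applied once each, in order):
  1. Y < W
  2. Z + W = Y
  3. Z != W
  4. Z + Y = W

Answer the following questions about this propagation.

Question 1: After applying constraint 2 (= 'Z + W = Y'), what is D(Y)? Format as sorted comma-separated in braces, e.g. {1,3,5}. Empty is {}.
Answer: {3}

Derivation:
Constraint 1 (Y < W) on D(Y)={1,2,3,4,6} D(W)={1,2,4,5,6}: Y {1,2,3,4,6}->{1,2,3,4}; W {1,2,4,5,6}->{2,4,5,6}
Constraint 2 (Z + W = Y) on D(Z)={1,3,4,5} D(W)={2,4,5,6} D(Y)={1,2,3,4}: Z {1,3,4,5}->{1}; W {2,4,5,6}->{2}; Y {1,2,3,4}->{3}
So after constraint 2: D(Y) = {3}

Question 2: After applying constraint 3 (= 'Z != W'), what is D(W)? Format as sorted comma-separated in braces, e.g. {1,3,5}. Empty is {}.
Constraint 1 (Y < W) on D(Y)={1,2,3,4,6} D(W)={1,2,4,5,6}: Y {1,2,3,4,6}->{1,2,3,4}; W {1,2,4,5,6}->{2,4,5,6}
Constraint 2 (Z + W = Y) on D(Z)={1,3,4,5} D(W)={2,4,5,6} D(Y)={1,2,3,4}: Z {1,3,4,5}->{1}; W {2,4,5,6}->{2}; Y {1,2,3,4}->{3}
Constraint 3 (Z != W) on D(Z)={1} D(W)={2}: no change
So after constraint 3: D(W) = {2}

Answer: {2}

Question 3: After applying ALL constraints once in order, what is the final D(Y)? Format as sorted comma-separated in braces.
Constraint 1 (Y < W) on D(Y)={1,2,3,4,6} D(W)={1,2,4,5,6}: Y {1,2,3,4,6}->{1,2,3,4}; W {1,2,4,5,6}->{2,4,5,6}
Constraint 2 (Z + W = Y) on D(Z)={1,3,4,5} D(W)={2,4,5,6} D(Y)={1,2,3,4}: Z {1,3,4,5}->{1}; W {2,4,5,6}->{2}; Y {1,2,3,4}->{3}
Constraint 3 (Z != W) on D(Z)={1} D(W)={2}: no change
Constraint 4 (Z + Y = W) on D(Z)={1} D(Y)={3} D(W)={2}: Z {1}->{}; Y {3}->{}; W {2}->{}
So after all 4 constraints: D(Y) = {}

Answer: {}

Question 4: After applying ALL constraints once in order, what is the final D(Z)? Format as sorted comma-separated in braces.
Constraint 1 (Y < W) on D(Y)={1,2,3,4,6} D(W)={1,2,4,5,6}: Y {1,2,3,4,6}->{1,2,3,4}; W {1,2,4,5,6}->{2,4,5,6}
Constraint 2 (Z + W = Y) on D(Z)={1,3,4,5} D(W)={2,4,5,6} D(Y)={1,2,3,4}: Z {1,3,4,5}->{1}; W {2,4,5,6}->{2}; Y {1,2,3,4}->{3}
Constraint 3 (Z != W) on D(Z)={1} D(W)={2}: no change
Constraint 4 (Z + Y = W) on D(Z)={1} D(Y)={3} D(W)={2}: Z {1}->{}; Y {3}->{}; W {2}->{}
So after all 4 constraints: D(Z) = {}

Answer: {}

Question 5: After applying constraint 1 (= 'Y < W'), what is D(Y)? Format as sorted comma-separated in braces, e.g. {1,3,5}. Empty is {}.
Answer: {1,2,3,4}

Derivation:
Constraint 1 (Y < W) on D(Y)={1,2,3,4,6} D(W)={1,2,4,5,6}: Y {1,2,3,4,6}->{1,2,3,4}; W {1,2,4,5,6}->{2,4,5,6}
So after constraint 1: D(Y) = {1,2,3,4}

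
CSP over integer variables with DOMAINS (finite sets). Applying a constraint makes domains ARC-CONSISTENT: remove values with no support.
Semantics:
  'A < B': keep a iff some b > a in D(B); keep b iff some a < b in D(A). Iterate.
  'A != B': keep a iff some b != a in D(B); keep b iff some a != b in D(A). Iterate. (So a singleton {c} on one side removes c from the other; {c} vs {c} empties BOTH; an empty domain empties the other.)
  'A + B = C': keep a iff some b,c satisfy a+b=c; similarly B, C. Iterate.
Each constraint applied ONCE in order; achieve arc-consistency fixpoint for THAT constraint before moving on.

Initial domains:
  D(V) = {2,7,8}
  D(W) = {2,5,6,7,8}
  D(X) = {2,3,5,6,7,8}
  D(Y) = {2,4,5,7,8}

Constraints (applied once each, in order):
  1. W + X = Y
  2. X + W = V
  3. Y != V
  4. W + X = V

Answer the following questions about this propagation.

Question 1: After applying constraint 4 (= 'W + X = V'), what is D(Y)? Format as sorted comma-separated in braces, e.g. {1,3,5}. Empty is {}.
Answer: {4,5,7,8}

Derivation:
Constraint 1 (W + X = Y) on D(W)={2,5,6,7,8} D(X)={2,3,5,6,7,8} D(Y)={2,4,5,7,8}: W {2,5,6,7,8}->{2,5,6}; X {2,3,5,6,7,8}->{2,3,5,6}; Y {2,4,5,7,8}->{4,5,7,8}
Constraint 2 (X + W = V) on D(X)={2,3,5,6} D(W)={2,5,6} D(V)={2,7,8}: V {2,7,8}->{7,8}
Constraint 3 (Y != V) on D(Y)={4,5,7,8} D(V)={7,8}: no change
Constraint 4 (W + X = V) on D(W)={2,5,6} D(X)={2,3,5,6} D(V)={7,8}: no change
So after constraint 4: D(Y) = {4,5,7,8}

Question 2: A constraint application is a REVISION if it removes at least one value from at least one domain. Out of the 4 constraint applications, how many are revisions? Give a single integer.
Constraint 1 (W + X = Y) on D(W)={2,5,6,7,8} D(X)={2,3,5,6,7,8} D(Y)={2,4,5,7,8}: W {2,5,6,7,8}->{2,5,6}; X {2,3,5,6,7,8}->{2,3,5,6}; Y {2,4,5,7,8}->{4,5,7,8} => REVISION
Constraint 2 (X + W = V) on D(X)={2,3,5,6} D(W)={2,5,6} D(V)={2,7,8}: V {2,7,8}->{7,8} => REVISION
Constraint 3 (Y != V) on D(Y)={4,5,7,8} D(V)={7,8}: no change => not a revision
Constraint 4 (W + X = V) on D(W)={2,5,6} D(X)={2,3,5,6} D(V)={7,8}: no change => not a revision
Total revisions = 2

Answer: 2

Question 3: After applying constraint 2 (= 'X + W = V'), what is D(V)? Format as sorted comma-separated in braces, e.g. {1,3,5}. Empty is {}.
Constraint 1 (W + X = Y) on D(W)={2,5,6,7,8} D(X)={2,3,5,6,7,8} D(Y)={2,4,5,7,8}: W {2,5,6,7,8}->{2,5,6}; X {2,3,5,6,7,8}->{2,3,5,6}; Y {2,4,5,7,8}->{4,5,7,8}
Constraint 2 (X + W = V) on D(X)={2,3,5,6} D(W)={2,5,6} D(V)={2,7,8}: V {2,7,8}->{7,8}
So after constraint 2: D(V) = {7,8}

Answer: {7,8}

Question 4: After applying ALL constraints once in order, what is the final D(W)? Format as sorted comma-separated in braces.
Answer: {2,5,6}

Derivation:
Constraint 1 (W + X = Y) on D(W)={2,5,6,7,8} D(X)={2,3,5,6,7,8} D(Y)={2,4,5,7,8}: W {2,5,6,7,8}->{2,5,6}; X {2,3,5,6,7,8}->{2,3,5,6}; Y {2,4,5,7,8}->{4,5,7,8}
Constraint 2 (X + W = V) on D(X)={2,3,5,6} D(W)={2,5,6} D(V)={2,7,8}: V {2,7,8}->{7,8}
Constraint 3 (Y != V) on D(Y)={4,5,7,8} D(V)={7,8}: no change
Constraint 4 (W + X = V) on D(W)={2,5,6} D(X)={2,3,5,6} D(V)={7,8}: no change
So after all 4 constraints: D(W) = {2,5,6}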